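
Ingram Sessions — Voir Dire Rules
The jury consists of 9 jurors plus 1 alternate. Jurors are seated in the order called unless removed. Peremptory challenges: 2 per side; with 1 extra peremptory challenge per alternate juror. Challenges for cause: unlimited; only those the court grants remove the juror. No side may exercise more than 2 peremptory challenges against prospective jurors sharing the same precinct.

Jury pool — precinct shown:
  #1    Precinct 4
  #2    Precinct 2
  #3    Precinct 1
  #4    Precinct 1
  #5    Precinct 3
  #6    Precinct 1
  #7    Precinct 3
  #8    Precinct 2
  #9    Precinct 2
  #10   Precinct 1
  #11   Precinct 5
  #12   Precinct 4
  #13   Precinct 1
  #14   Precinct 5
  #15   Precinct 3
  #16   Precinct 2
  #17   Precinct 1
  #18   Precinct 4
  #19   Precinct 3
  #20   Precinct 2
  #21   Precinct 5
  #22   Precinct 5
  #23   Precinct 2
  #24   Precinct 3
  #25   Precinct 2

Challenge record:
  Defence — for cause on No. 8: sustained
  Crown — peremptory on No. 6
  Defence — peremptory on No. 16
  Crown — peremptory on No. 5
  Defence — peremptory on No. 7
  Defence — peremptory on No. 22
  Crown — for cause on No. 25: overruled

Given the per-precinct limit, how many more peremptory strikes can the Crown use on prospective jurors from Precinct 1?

1

Crown peremptories so far: #6, #5 — 2 of 3 used, 1 left overall.
Against Precinct 1: #6 — 1 used; per-precinct cap 2 leaves 1.
Binding limit: min(1, 1) = 1.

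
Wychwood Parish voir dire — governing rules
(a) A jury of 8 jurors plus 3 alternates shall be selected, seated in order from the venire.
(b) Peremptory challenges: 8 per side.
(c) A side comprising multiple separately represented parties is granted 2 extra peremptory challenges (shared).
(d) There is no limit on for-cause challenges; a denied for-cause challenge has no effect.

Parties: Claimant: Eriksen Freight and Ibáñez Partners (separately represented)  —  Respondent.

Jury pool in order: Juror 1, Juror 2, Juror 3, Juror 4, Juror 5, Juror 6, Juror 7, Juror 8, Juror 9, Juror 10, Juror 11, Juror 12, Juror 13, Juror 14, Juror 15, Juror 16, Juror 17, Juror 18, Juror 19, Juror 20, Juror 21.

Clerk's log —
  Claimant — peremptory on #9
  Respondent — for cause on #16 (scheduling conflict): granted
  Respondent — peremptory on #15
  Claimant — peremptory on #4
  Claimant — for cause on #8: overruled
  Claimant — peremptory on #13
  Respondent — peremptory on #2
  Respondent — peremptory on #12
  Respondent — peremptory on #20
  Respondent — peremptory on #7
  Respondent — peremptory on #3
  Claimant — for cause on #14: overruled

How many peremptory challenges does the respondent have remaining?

Respondent allotment: 8.
Respondent peremptories used: #15, #2, #12, #20, #7, #3 — 6 (the for-cause on #16 doesn't count).
Remaining: 8 − 6 = 2.

2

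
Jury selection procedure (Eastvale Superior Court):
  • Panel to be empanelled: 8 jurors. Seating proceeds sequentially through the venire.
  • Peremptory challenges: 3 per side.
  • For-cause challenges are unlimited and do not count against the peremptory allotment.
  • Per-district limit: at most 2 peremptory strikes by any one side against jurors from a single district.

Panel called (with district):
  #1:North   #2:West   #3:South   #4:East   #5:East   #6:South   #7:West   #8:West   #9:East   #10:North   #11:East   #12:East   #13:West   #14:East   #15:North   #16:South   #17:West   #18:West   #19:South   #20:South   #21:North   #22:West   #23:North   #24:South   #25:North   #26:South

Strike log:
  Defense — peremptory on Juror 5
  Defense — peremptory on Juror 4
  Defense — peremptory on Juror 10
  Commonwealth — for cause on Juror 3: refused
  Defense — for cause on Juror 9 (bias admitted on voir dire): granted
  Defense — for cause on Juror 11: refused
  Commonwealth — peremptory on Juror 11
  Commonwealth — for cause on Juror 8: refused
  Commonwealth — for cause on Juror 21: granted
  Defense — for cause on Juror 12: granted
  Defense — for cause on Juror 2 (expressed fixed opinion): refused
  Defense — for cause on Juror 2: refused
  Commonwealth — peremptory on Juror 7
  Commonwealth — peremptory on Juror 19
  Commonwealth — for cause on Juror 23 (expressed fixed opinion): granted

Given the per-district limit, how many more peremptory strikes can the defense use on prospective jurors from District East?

0

Defense peremptories so far: #5, #4, #10 — 3 of 3 used, 0 left overall.
Against District East: #5, #4 — 2 used; per-district cap 2 leaves 0.
Binding limit: min(0, 0) = 0.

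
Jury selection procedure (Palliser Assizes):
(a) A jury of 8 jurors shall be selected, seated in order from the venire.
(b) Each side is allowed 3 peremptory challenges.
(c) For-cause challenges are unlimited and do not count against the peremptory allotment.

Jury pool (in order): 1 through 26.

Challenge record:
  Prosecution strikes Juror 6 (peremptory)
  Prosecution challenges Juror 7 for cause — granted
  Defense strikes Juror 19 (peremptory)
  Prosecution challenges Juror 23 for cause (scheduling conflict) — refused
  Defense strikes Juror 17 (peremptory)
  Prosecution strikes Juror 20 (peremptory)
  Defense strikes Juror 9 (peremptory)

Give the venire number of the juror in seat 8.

11

Removed: #6, #7, #9, #17, #19, #20. (#23 stays — for-cause denied.)
Seating in order: seats 1–8 → #1, #2, #3, #4, #5, #8, #10, #11.
So seat 8 is #11.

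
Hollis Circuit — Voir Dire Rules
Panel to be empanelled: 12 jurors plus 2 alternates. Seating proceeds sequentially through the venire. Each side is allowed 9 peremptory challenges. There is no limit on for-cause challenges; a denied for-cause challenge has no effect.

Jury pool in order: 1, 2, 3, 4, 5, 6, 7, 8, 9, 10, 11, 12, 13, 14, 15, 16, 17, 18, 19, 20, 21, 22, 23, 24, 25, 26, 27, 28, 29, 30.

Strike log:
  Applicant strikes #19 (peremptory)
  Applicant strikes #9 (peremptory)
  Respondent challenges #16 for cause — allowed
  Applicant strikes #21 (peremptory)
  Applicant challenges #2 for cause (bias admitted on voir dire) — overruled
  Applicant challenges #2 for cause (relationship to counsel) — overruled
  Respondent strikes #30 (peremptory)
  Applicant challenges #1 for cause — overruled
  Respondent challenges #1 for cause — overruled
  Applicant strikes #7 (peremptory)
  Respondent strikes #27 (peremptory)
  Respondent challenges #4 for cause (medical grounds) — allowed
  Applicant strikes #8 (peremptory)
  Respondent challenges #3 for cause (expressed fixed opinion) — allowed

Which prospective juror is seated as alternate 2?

22

Removed: #3, #4, #7, #8, #9, #16, #19, #21, #27, #30. (#1, #2 stay — for-cause denied.)
Filling seats in venire order through position 14: #1, #2, #5, #6, #10, #11, #12, #13, #14, #15, #17, #18, #20, #22.
So alternate 2 is #22.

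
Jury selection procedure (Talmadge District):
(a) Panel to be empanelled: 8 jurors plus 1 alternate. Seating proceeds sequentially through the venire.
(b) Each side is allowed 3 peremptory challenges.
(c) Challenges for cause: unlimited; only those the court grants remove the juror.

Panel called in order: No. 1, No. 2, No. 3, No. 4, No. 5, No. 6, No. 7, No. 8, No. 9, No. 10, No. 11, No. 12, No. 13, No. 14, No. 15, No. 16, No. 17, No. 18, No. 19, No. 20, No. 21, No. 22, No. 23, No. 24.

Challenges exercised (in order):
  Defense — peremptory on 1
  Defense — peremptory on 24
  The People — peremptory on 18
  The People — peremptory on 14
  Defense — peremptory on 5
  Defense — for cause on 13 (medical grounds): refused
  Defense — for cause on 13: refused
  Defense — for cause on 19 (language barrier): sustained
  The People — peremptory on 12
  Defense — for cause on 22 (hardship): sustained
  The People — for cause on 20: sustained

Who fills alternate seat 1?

Removed: #1, #5, #12, #14, #18, #19, #20, #22, #24. (#13 stays — for-cause denied.)
Seating in order: seats 1–8 → #2, #3, #4, #6, #7, #8, #9, #10; alternates → #11.
So alternate 1 is #11.

11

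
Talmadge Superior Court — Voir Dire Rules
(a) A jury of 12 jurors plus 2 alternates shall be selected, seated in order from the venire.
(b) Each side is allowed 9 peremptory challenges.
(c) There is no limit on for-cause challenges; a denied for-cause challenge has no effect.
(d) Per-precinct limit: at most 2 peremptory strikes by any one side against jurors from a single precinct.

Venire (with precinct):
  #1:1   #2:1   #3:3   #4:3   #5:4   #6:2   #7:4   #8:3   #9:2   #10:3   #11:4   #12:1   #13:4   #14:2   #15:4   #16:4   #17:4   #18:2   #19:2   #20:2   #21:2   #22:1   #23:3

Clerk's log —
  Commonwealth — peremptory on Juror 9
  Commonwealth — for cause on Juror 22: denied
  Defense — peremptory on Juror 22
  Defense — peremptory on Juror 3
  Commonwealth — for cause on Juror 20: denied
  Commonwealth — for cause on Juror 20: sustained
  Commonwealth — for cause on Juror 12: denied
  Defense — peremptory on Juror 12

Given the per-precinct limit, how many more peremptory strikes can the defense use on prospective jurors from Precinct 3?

1

Defense peremptories so far: #22, #3, #12 — 3 of 9 used, 6 left overall.
Against Precinct 3: #3 — 1 used; per-precinct cap 2 leaves 1.
Binding limit: min(6, 1) = 1.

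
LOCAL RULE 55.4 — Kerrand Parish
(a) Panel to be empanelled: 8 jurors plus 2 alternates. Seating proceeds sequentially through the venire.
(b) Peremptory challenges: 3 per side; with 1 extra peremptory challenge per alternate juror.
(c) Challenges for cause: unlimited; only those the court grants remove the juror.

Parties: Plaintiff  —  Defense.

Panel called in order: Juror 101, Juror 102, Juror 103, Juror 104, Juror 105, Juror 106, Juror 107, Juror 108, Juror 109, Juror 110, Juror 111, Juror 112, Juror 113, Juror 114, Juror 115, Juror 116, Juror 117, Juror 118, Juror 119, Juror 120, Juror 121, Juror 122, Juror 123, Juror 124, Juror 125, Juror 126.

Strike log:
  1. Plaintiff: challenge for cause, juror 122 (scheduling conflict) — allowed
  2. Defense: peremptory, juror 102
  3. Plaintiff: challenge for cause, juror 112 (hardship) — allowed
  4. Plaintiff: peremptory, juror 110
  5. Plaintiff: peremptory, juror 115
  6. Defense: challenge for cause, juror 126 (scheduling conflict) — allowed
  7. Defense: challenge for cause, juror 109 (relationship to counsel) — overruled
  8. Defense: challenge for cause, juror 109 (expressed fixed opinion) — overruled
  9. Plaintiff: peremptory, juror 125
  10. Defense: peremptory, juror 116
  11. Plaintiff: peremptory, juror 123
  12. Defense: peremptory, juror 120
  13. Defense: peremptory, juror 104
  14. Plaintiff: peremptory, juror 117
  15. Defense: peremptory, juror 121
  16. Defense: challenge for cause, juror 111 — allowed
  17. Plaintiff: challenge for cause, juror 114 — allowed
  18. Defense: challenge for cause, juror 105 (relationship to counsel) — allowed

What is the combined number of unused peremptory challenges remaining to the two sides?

0

Plaintiff allotment: 3 base + 1 × 2 alternates = 5. Defense allotment: 3 base + 1 × 2 alternates = 5.
Plaintiff peremptories used: #110, #115, #125, #123, #117 — 5 (for-cause on #122, #112, #114 don't count).
Defense peremptories used: #102, #116, #120, #104, #121 — 5 (for-cause on #126, #109, #109, #111, #105 don't count).
Remaining: (5 − 5) + (5 − 5) = 0.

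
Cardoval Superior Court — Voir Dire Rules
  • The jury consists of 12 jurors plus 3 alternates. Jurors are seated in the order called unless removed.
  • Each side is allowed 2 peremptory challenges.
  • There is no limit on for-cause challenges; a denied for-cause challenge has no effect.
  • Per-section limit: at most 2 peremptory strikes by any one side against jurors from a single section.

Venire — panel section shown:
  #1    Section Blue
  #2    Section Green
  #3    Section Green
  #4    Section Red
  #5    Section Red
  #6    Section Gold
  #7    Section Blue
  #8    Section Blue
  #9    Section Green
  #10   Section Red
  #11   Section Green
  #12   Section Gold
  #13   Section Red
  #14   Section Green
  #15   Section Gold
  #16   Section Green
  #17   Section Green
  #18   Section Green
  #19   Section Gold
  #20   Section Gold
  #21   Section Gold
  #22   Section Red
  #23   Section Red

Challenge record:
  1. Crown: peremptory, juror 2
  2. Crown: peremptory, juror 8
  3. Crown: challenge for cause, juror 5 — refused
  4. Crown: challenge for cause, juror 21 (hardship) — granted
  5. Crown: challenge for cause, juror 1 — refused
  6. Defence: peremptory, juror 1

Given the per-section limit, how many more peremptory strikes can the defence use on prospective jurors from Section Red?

Defence peremptories so far: #1 — 1 of 2 used, 1 left overall.
Against Section Red: none yet — per-section cap 2 leaves 2.
Binding limit: min(1, 2) = 1.

1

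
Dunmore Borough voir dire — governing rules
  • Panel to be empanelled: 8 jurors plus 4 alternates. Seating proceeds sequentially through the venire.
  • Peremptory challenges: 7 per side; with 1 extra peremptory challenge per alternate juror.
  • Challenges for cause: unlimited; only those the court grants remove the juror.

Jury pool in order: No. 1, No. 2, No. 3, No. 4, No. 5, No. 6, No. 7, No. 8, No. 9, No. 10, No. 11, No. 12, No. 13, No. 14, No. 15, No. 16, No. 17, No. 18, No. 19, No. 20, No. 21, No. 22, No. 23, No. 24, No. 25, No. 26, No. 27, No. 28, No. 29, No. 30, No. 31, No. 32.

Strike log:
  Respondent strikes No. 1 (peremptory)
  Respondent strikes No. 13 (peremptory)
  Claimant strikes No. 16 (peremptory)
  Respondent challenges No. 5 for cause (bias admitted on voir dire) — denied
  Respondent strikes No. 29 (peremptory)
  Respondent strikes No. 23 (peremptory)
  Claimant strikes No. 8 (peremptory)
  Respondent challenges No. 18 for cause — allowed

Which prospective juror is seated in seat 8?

Removed: #1, #8, #13, #16, #18, #23, #29. (#5 stays — for-cause denied.)
Filling seats in venire order through position 8: #2, #3, #4, #5, #6, #7, #9, #10.
So seat 8 is #10.

10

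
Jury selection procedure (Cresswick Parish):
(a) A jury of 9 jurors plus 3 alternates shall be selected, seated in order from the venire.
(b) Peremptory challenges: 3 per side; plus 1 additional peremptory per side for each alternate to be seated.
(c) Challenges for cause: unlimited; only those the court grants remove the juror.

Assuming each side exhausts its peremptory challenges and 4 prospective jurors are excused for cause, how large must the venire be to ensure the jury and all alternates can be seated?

28

Seats to fill: 9 + 3 alternates = 12.
Peremptories: 3 + 1×3 = 6 per side × 2 sides = 12.
For-cause removals: 4.
Minimum venire: 12 + 12 + 4 = 28.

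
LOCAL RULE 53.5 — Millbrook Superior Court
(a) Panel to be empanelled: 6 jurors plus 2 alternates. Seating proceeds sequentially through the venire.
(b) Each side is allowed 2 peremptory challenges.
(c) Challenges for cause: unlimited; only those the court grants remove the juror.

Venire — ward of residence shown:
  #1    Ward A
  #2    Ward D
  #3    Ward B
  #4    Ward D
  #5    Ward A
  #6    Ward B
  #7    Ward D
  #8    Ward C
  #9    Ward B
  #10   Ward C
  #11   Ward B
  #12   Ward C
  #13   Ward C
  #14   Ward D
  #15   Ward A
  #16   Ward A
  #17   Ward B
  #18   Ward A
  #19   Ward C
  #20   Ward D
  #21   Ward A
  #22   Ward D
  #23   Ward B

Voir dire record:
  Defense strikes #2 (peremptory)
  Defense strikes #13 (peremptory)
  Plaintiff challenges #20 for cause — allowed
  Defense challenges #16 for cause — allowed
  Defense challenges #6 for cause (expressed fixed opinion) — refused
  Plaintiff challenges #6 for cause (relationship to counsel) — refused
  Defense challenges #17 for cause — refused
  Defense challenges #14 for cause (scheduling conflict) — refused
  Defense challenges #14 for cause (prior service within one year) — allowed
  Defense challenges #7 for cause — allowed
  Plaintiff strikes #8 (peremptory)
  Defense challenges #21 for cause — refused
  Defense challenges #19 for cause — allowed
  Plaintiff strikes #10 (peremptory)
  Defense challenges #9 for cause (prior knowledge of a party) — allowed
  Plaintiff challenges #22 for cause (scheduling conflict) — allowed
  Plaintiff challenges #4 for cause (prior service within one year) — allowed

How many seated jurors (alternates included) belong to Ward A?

3

Removed: #2, #4, #7, #8, #9, #10, #13, #14, #16, #19, #20, #22.
Seated (8 incl. alternates): #1, #3, #5, #6, #11, #12, #15, #17.
Of those, in Ward A: #1, #5, #15 → 3.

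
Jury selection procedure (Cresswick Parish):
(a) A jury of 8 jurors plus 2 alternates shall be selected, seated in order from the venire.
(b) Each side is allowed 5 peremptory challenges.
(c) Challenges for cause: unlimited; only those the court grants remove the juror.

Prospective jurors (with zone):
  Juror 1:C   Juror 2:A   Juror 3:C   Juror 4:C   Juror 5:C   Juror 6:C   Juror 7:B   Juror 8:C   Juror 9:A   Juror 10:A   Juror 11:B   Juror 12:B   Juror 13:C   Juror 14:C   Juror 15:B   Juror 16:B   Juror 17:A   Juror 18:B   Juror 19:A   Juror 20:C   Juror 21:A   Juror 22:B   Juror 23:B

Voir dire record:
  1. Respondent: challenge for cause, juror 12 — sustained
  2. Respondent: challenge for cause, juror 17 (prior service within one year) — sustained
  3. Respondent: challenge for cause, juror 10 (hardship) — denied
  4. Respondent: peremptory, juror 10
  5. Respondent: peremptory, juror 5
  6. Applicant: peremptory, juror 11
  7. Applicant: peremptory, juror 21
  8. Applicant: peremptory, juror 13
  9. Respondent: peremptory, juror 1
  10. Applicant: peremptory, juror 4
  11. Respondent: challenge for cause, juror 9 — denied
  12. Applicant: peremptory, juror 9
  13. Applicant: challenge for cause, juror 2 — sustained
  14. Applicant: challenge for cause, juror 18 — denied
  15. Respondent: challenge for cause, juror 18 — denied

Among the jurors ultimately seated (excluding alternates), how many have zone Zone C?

Removed: #1, #2, #4, #5, #9, #10, #11, #12, #13, #17, #21.
Seated jurors 1–8: #3, #6, #7, #8, #14, #15, #16, #18 (alternates #19, #20 not counted).
Of those, in Zone C: #3, #6, #8, #14 → 4.

4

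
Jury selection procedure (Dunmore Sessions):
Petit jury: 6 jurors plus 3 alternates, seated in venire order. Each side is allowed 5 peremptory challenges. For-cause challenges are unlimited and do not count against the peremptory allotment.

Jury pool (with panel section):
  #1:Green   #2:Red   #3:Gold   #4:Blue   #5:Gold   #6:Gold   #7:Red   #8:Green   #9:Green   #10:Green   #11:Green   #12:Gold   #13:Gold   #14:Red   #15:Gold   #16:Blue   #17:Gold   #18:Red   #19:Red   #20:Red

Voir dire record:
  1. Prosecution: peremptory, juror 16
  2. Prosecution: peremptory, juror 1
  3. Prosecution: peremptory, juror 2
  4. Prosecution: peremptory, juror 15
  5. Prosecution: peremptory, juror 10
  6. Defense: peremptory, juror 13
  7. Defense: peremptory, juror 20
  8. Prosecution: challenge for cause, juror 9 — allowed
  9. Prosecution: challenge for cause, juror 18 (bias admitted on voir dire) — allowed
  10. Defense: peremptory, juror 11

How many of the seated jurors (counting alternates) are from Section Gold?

Removed: #1, #2, #9, #10, #11, #13, #15, #16, #18, #20.
Seated (9 incl. alternates): #3, #4, #5, #6, #7, #8, #12, #14, #17.
Of those, in Section Gold: #3, #5, #6, #12, #17 → 5.

5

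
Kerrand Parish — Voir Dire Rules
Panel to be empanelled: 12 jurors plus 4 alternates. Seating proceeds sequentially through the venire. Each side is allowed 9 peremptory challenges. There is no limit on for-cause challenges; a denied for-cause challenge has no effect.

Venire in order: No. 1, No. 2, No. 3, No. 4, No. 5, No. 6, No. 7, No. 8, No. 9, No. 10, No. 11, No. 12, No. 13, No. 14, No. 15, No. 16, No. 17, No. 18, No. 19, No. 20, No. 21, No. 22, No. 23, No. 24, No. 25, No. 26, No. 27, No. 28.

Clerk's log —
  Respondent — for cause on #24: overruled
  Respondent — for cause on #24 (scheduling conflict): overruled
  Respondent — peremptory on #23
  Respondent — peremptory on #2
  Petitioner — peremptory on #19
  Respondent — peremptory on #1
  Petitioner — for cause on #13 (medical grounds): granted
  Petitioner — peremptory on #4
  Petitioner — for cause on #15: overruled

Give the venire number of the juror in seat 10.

14

Removed: #1, #2, #4, #13, #19, #23. (#15, #24 stay — for-cause denied.)
Filling seats in venire order through position 10: #3, #5, #6, #7, #8, #9, #10, #11, #12, #14.
So seat 10 is #14.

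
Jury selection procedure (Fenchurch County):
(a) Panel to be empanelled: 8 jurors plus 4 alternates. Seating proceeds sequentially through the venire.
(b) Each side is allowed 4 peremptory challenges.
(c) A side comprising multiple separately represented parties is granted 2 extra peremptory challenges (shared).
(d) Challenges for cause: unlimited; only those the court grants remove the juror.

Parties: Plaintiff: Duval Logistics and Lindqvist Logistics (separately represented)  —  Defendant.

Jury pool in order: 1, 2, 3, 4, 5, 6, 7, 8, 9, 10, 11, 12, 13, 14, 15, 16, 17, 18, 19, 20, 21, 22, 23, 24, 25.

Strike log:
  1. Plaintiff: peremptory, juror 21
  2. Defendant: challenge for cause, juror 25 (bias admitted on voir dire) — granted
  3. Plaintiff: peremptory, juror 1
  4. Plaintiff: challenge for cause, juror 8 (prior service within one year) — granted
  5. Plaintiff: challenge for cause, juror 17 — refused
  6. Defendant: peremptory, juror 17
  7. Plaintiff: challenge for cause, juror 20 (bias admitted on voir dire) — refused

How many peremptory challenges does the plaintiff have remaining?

4

Plaintiff allotment: 4 base + 2 multi-party = 6.
Plaintiff peremptories used: #21, #1 — 2 (for-cause on #8, #17, #20 don't count).
Remaining: 6 − 2 = 4.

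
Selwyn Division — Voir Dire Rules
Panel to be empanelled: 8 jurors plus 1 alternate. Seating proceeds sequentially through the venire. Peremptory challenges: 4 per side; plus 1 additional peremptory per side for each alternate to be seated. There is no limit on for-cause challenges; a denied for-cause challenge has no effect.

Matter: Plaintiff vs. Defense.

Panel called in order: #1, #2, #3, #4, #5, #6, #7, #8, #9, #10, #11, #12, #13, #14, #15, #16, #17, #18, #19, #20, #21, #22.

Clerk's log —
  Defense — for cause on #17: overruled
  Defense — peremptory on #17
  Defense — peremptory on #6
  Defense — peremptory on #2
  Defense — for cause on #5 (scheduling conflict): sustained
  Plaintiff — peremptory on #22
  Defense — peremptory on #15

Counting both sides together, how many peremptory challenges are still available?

5

Plaintiff allotment: 4 base + 1 × 1 alternate = 5. Defense allotment: 4 base + 1 × 1 alternate = 5.
Plaintiff peremptories used: #22 — 1.
Defense peremptories used: #17, #6, #2, #15 — 4 (for-cause on #17, #5 don't count).
Remaining: (5 − 1) + (5 − 4) = 5.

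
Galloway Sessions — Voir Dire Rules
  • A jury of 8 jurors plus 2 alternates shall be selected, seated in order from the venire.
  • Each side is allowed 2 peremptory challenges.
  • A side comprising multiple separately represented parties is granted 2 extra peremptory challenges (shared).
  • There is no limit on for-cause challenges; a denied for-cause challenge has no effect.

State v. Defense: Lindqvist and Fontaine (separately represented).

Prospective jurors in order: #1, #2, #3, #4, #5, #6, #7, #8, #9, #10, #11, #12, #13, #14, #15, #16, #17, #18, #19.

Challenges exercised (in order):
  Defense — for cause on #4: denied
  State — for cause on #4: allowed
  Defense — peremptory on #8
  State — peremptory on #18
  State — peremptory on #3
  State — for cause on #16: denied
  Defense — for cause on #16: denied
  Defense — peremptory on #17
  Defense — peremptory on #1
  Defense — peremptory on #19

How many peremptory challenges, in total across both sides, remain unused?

0

State allotment: 2. Defense allotment: 2 base + 2 multi-party = 4.
State peremptories used: #18, #3 — 2 (for-cause on #4, #16 don't count).
Defense peremptories used: #8, #17, #1, #19 — 4 (for-cause on #4, #16 don't count).
Remaining: (2 − 2) + (4 − 4) = 0.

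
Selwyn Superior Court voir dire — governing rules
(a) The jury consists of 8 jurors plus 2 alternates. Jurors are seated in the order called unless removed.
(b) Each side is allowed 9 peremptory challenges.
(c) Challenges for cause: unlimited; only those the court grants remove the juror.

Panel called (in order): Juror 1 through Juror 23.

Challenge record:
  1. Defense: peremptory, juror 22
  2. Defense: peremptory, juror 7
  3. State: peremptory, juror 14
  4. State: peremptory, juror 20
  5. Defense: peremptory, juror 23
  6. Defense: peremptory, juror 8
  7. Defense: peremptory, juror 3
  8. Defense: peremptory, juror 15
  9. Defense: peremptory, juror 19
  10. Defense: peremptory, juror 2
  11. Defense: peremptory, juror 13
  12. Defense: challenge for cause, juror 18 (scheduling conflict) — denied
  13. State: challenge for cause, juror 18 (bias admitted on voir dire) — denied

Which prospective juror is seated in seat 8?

Removed: #2, #3, #7, #8, #13, #14, #15, #19, #20, #22, #23. (#18 stays — for-cause denied.)
Seating in order: seats 1–8 → #1, #4, #5, #6, #9, #10, #11, #12; alternates → #16, #17.
So seat 8 is #12.

12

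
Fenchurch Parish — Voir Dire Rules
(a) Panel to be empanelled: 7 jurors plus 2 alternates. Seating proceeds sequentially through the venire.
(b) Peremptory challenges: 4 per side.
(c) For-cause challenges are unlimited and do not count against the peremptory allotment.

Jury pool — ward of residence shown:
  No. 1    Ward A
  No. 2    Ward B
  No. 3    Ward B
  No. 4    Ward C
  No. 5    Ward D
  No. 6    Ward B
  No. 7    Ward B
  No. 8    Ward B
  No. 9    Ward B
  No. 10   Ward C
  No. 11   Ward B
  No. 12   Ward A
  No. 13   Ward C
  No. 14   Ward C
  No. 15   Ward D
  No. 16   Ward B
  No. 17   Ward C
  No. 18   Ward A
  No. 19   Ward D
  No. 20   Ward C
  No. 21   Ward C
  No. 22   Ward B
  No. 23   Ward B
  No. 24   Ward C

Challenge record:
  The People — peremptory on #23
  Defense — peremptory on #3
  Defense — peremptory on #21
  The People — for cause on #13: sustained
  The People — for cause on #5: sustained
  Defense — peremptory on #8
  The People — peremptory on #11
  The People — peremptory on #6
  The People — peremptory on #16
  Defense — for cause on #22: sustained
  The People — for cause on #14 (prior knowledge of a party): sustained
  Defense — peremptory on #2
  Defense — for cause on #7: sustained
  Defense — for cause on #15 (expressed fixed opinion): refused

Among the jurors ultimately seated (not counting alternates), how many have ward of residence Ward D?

Removed: #2, #3, #5, #6, #7, #8, #11, #13, #14, #16, #21, #22, #23.
Seated jurors 1–7: #1, #4, #9, #10, #12, #15, #17 (alternates #18, #19 not counted).
Of those, in Ward D: #15 → 1.

1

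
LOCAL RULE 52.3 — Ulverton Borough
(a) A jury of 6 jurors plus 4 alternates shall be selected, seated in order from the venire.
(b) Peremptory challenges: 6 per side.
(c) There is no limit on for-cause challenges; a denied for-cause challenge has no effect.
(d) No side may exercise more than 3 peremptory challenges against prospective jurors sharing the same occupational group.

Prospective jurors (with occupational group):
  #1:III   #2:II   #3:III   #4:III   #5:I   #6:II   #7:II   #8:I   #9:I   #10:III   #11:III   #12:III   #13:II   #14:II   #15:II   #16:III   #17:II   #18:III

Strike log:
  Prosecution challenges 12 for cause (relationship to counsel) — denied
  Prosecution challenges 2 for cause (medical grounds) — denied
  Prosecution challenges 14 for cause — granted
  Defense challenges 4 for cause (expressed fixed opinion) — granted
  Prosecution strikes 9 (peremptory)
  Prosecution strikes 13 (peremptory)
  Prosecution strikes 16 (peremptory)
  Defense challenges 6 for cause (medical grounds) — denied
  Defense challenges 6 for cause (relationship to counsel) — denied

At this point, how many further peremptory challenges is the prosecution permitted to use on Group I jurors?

2

Prosecution peremptories so far: #9, #13, #16 — 3 of 6 used, 3 left overall.
Against Group I: #9 — 1 used; per-group cap 3 leaves 2.
Binding limit: min(3, 2) = 2.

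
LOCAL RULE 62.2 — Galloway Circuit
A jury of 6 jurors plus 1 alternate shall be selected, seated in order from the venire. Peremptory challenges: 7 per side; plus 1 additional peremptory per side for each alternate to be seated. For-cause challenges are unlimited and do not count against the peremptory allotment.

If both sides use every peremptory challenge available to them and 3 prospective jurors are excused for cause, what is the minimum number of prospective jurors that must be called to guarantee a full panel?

26

Seats to fill: 6 + 1 alternates = 7.
Peremptories: 7 + 1×1 = 8 per side × 2 sides = 16.
For-cause removals: 3.
Minimum venire: 7 + 16 + 3 = 26.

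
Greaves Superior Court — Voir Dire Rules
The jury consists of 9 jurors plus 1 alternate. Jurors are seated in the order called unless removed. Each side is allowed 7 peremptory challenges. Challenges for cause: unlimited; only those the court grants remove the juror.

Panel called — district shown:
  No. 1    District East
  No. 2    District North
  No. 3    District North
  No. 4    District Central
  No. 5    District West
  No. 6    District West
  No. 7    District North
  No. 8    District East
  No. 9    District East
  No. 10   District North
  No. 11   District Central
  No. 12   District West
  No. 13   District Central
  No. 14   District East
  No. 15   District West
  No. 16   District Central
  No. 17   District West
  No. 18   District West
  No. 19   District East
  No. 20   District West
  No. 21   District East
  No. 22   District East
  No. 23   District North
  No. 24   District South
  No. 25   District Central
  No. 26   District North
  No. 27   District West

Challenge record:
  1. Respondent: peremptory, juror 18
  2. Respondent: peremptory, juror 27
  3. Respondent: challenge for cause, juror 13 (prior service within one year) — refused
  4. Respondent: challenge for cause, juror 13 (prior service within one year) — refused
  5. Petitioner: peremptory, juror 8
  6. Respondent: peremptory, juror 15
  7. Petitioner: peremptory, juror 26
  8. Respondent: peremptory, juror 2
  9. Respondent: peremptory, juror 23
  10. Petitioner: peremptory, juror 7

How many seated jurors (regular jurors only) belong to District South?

0

Removed: #2, #7, #8, #15, #18, #23, #26, #27.
Seated jurors 1–9: #1, #3, #4, #5, #6, #9, #10, #11, #12 (alternates #13 not counted).
None of those are in District South → 0.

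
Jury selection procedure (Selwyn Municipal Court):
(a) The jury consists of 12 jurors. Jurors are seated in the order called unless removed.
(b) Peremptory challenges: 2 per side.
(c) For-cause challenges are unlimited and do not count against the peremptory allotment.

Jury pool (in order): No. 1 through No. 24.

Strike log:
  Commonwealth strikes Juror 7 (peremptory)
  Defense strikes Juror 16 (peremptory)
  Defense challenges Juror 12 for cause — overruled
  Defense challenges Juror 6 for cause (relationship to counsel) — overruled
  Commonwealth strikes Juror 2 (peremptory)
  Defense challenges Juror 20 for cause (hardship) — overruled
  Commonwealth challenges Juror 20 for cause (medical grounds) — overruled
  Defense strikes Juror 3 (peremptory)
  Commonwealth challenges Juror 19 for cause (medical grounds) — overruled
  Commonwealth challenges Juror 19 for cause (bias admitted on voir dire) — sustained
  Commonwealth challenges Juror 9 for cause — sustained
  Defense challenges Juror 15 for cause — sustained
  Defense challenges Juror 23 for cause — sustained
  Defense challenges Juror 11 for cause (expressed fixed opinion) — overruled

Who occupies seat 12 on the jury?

Removed: #2, #3, #7, #9, #15, #16, #19, #23. (#6, #11, #12, #20 stay — for-cause denied.)
Filling seats in venire order through position 12: #1, #4, #5, #6, #8, #10, #11, #12, #13, #14, #17, #18.
So seat 12 is #18.

18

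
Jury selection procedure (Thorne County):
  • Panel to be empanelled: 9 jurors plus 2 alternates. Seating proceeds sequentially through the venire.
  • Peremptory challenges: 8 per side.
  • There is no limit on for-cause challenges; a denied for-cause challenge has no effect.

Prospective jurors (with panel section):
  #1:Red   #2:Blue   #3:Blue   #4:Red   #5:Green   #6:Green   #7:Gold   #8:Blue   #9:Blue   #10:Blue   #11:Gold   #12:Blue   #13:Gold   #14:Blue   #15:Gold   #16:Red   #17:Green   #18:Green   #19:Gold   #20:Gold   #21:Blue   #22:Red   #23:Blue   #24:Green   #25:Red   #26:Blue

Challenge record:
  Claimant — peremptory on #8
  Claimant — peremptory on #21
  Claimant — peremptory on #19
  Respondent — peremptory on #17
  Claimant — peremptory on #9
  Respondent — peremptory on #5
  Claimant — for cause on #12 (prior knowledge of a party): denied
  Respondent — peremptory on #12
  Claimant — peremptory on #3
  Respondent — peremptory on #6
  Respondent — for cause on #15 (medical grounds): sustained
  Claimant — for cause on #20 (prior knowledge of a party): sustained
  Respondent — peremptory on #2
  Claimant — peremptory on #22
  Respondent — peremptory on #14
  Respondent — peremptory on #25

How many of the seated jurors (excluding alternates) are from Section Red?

3

Removed: #2, #3, #5, #6, #8, #9, #12, #14, #15, #17, #19, #20, #21, #22, #25.
Seated jurors 1–9: #1, #4, #7, #10, #11, #13, #16, #18, #23 (alternates #24, #26 not counted).
Of those, in Section Red: #1, #4, #16 → 3.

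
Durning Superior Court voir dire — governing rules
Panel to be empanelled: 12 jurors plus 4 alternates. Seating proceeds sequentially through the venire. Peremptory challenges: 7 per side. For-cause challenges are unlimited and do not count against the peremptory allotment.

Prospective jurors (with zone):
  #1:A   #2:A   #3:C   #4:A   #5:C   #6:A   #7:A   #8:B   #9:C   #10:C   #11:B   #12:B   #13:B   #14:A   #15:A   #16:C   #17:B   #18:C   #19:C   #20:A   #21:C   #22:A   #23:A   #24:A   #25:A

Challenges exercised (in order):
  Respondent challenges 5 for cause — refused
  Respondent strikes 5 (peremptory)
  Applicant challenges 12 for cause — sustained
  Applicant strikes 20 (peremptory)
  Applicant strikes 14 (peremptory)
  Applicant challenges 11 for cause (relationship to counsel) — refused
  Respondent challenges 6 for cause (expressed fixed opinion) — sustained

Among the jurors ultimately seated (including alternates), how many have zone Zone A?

Removed: #5, #6, #12, #14, #20.
Seated (16 incl. alternates): #1, #2, #3, #4, #7, #8, #9, #10, #11, #13, #15, #16, #17, #18, #19, #21.
Of those, in Zone A: #1, #2, #4, #7, #15 → 5.

5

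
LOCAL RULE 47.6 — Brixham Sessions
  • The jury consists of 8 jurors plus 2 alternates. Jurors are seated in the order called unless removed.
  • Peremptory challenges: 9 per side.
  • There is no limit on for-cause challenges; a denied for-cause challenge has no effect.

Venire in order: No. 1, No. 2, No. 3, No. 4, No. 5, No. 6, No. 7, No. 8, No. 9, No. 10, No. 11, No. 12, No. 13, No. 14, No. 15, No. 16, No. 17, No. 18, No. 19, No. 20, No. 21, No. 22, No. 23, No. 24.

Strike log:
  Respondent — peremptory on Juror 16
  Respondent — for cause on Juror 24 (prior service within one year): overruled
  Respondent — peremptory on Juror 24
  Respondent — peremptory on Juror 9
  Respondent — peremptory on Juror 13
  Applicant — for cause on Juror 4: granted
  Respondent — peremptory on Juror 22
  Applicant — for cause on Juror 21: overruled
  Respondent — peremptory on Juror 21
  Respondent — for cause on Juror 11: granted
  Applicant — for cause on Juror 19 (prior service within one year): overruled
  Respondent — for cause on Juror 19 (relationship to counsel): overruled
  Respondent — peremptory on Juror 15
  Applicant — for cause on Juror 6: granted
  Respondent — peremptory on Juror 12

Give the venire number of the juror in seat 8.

14

Removed: #4, #6, #9, #11, #12, #13, #15, #16, #21, #22, #24. (#19 stays — for-cause denied.)
Seating in order: seats 1–8 → #1, #2, #3, #5, #7, #8, #10, #14; alternates → #17, #18.
So seat 8 is #14.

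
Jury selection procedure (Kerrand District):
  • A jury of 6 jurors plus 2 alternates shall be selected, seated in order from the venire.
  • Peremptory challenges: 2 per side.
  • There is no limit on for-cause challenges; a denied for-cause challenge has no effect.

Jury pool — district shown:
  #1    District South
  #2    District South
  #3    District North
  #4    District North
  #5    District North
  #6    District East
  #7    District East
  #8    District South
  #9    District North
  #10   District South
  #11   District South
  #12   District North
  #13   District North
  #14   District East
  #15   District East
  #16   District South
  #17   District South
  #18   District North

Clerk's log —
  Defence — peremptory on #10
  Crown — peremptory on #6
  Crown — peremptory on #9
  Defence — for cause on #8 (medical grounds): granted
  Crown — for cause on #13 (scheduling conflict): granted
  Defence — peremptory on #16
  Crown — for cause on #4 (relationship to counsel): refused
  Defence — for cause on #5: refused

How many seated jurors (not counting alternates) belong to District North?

Removed: #6, #8, #9, #10, #13, #16.
Seated jurors 1–6: #1, #2, #3, #4, #5, #7 (alternates #11, #12 not counted).
Of those, in District North: #3, #4, #5 → 3.

3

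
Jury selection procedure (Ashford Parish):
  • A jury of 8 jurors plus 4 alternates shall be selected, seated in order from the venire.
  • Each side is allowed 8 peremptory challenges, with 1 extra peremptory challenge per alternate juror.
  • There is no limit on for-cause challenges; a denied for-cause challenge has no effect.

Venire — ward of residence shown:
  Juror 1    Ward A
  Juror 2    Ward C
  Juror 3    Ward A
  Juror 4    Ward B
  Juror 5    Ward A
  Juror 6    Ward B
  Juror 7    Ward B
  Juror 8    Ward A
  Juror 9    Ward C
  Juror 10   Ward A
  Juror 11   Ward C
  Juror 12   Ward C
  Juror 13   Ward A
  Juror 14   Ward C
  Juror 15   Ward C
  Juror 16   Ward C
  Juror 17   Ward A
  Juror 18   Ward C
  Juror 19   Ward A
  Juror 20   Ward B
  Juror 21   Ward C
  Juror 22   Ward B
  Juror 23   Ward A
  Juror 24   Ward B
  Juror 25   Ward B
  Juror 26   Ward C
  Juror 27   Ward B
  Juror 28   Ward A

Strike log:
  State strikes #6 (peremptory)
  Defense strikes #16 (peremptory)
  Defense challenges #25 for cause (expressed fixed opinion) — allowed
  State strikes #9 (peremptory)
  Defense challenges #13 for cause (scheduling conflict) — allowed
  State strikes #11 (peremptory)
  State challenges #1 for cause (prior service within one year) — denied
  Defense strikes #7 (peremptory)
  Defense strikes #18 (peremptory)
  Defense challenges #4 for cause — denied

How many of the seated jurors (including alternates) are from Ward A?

7

Removed: #6, #7, #9, #11, #13, #16, #18, #25.
Seated (12 incl. alternates): #1, #2, #3, #4, #5, #8, #10, #12, #14, #15, #17, #19.
Of those, in Ward A: #1, #3, #5, #8, #10, #17, #19 → 7.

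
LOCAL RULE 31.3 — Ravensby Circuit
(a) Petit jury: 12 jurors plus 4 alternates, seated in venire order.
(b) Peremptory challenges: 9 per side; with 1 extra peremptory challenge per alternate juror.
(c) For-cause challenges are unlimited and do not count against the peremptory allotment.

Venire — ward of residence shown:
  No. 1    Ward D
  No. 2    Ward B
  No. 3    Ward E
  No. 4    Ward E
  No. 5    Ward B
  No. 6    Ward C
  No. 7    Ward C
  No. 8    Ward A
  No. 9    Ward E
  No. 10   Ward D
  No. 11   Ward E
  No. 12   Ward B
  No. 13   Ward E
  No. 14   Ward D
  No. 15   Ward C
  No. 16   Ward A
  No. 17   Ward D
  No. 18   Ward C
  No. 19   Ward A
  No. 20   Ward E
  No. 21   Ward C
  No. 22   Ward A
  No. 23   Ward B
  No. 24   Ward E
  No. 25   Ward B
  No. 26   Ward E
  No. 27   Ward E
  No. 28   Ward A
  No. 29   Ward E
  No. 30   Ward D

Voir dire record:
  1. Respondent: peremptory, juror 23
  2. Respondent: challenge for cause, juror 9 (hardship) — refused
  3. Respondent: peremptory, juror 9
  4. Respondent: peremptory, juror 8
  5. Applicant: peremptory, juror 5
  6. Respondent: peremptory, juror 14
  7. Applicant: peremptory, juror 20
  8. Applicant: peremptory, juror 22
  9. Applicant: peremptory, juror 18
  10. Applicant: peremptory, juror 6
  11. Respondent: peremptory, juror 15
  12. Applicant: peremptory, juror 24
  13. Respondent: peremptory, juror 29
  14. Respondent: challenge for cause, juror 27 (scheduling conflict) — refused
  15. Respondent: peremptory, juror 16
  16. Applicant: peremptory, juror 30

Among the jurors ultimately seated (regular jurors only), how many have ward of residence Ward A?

Removed: #5, #6, #8, #9, #14, #15, #16, #18, #20, #22, #23, #24, #29, #30.
Seated jurors 1–12: #1, #2, #3, #4, #7, #10, #11, #12, #13, #17, #19, #21 (alternates #25, #26, #27, #28 not counted).
Of those, in Ward A: #19 → 1.

1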